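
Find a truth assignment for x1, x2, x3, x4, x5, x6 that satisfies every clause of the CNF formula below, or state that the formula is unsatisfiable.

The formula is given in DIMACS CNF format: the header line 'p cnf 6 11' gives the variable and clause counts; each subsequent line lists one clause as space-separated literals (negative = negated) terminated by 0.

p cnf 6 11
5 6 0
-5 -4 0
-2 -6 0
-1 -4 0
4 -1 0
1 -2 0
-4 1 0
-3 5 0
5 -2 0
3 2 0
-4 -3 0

x1=False, x2=False, x3=True, x4=False, x5=True, x6=True

Try x5 = True.
From the singleton clause (¬x4), x4 = False.
From the singleton clause (¬x1), x1 = False.
From the singleton clause (¬x2), x2 = False.
From the singleton clause (x3), x3 = True.
Every clause is now satisfied; x6 is unconstrained.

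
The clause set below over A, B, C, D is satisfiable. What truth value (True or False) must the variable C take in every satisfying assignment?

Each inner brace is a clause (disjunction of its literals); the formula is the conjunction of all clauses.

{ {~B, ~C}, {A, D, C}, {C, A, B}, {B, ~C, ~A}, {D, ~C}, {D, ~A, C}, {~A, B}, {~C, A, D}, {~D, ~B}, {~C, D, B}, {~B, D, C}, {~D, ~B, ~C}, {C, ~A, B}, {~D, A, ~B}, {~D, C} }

True

Suppose C = 0.
From the singleton clause (~D), D = 0.
From the singleton clause (A), A = 1.
But (~A) is also a unit clause — contradiction.
So every satisfying assignment has C = True.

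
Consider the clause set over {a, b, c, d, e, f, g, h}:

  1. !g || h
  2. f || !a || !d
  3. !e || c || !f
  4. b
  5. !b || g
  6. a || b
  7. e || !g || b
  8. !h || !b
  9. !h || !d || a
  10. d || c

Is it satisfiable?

Unsatisfiable

(b) alone gives b = true.
(g) alone gives g = true.
(h) alone gives h = true.
That conflicts with the unit clause (!h).
No assignment satisfies every clause.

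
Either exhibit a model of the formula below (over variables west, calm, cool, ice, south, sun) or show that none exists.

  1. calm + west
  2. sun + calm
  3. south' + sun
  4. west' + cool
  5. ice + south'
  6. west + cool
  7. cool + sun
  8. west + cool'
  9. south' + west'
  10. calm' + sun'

Case calm = 0:
The clause (west) is unit, so west = 1.
The clause (sun) is unit, so sun = 1.
The clause (cool) is unit, so cool = 1.
The clause (south') is unit, so south = 0.
No clause remains; ice is free.

west ↦ 1; calm ↦ 0; cool ↦ 1; ice ↦ 1; south ↦ 0; sun ↦ 1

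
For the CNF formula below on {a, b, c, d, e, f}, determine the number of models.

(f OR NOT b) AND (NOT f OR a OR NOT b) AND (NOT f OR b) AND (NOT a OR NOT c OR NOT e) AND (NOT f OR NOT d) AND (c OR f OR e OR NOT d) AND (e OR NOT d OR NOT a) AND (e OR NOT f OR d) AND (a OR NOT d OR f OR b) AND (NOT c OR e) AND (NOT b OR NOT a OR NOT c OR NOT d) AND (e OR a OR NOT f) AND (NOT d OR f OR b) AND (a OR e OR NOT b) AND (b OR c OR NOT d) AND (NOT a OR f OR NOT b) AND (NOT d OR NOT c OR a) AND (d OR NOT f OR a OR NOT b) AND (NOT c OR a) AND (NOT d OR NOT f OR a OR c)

5

There are 2^6 = 64 truth assignments over (a, b, c, d, e, f).
Split on b. With b = true, the clauses containing b are satisfied and NOT b drops from the rest; 1 of the 2^5 = 32 assignments to the other variables satisfy what remains.
With b = false, by the same count on the reduced clause set, 4 assignments work.
(One model: a=F, b=F, c=F, d=F, e=F, f=F.)
Total: 1 + 4 = 5.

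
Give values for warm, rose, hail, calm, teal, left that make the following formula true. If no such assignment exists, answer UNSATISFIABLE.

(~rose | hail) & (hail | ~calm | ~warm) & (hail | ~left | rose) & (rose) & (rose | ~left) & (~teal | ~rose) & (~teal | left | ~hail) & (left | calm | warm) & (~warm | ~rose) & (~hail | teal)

Unit clause (rose) forces rose = 1.
Unit clause (hail) forces hail = 1.
Unit clause (~teal) forces teal = 0.
That conflicts with the unit clause (teal).

UNSATISFIABLE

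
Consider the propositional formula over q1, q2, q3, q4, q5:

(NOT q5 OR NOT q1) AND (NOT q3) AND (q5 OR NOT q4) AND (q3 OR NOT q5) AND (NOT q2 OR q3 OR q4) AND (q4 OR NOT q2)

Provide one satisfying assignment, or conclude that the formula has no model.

q1 ↦ false, q2 ↦ false, q3 ↦ false, q4 ↦ false, q5 ↦ false

(NOT q3) alone gives q3 = false.
(NOT q5) alone gives q5 = false.
(NOT q4) alone gives q4 = false.
(NOT q2) alone gives q2 = false.
No clause remains; q1 is free.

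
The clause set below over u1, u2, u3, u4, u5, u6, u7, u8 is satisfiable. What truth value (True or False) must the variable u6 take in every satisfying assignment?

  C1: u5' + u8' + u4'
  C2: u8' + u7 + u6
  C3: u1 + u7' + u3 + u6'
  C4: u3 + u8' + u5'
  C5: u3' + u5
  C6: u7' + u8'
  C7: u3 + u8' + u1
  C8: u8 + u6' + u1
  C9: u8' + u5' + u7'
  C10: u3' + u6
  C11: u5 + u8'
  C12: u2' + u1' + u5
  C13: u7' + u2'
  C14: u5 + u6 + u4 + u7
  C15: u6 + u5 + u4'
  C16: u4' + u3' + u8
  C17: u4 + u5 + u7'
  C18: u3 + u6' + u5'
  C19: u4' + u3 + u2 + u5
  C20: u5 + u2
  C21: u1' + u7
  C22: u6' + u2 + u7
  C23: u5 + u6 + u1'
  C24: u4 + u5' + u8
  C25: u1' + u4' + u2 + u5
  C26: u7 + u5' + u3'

False

Suppose u6 = 1.
Branch on u3: set u3 = 0.
The clause (u5') is unit, so u5 = 0.
The clause (u8') is unit, so u8 = 0.
The clause (u1) is unit, so u1 = 1.
The clause (u2') is unit, so u2 = 0.
Now (u2) is unsatisfied and unit — conflict.
So u3 must be the other value — set u3 = 1.
The clause (u5) is unit, so u5 = 1.
The clause (u7) is unit, so u7 = 1.
The clause (u8') is unit, so u8 = 0.
The clause (u1) is unit, so u1 = 1.
The clause (u2') is unit, so u2 = 0.
The clause (u4') is unit, so u4 = 0.
Now (u4) is unsatisfied and unit — conflict.
Neither u3 = 1 nor u3 = 0 works.
So every satisfying assignment has u6 = False.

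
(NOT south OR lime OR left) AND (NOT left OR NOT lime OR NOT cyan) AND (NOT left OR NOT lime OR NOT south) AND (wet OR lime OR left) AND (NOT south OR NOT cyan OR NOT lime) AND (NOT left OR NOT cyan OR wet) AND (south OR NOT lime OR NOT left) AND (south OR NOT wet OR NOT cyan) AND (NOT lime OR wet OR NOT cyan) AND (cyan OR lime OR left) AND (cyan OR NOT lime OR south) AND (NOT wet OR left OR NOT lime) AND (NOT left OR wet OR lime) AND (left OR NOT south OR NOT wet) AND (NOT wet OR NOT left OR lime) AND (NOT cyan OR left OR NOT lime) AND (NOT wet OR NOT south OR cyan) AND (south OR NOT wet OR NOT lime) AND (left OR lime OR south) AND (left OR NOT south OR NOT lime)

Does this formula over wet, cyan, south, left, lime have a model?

No, unsatisfiable

Case south = false:
Case lime = false:
The clause (left) is unit, so left = true.
The clause (wet) is unit, so wet = true.
But (NOT wet) is also a unit clause — contradiction.
That branch fails; take lime = true instead.
The clause (NOT left) is unit, so left = false.
The clause (cyan) is unit, so cyan = true.
But (NOT cyan) is also a unit clause — contradiction.
Both values of lime lead to a conflict.
That branch fails; take south = true instead.
Case lime = true:
The clause (NOT left) is unit, so left = false.
But (left) is also a unit clause — contradiction.
That branch fails; take lime = false instead.
The clause (left) is unit, so left = true.
The clause (wet) is unit, so wet = true.
But (NOT wet) is also a unit clause — contradiction.
Both values of lime lead to a conflict.
Both values of south lead to a conflict.
No assignment satisfies every clause.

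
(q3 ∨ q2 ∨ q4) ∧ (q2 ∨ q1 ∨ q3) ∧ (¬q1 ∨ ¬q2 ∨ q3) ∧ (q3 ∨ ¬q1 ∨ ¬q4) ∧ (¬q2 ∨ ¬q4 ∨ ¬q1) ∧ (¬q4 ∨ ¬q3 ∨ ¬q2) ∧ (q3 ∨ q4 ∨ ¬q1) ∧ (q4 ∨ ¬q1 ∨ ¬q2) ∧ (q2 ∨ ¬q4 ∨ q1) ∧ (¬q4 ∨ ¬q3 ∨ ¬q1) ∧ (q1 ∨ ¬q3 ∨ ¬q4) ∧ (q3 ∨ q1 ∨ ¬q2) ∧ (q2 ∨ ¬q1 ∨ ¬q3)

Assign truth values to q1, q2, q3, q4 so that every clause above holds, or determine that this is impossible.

Case q3 = True:
Case q4 = False:
Case q1 = False:
No clause remains; q2 is free.

q1=False, q2=True, q3=True, q4=False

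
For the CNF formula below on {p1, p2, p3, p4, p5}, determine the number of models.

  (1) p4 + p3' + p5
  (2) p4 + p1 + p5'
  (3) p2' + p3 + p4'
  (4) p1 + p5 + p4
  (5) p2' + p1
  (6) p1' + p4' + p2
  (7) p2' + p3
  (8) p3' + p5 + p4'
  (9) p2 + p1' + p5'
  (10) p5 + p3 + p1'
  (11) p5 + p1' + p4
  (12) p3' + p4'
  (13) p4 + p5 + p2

3

There are 2^5 = 32 truth assignments over (p1, p2, p3, p4, p5).
Split on p5. With p5 = 1, the clauses containing p5 are satisfied and p5' drops from the rest; 2 of the 2^4 = 16 assignments to the other variables satisfy what remains.
With p5 = 0, by the same count on the reduced clause set, 1 assignment works.
(One model: p1=F, p2=F, p3=F, p4=T, p5=F.)
Total: 2 + 1 = 3.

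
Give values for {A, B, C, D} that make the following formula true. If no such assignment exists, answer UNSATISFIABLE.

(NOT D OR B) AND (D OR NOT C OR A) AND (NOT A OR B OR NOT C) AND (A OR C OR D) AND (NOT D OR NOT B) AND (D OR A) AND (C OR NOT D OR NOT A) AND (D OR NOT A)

UNSATISFIABLE

Case D = false:
The clause (A) is unit, so A = true.
Now (NOT A) is unsatisfied and unit — conflict.
So D must be the other value — set D = true.
The clause (B) is unit, so B = true.
Now (NOT B) is unsatisfied and unit — conflict.
Both values of D lead to a conflict.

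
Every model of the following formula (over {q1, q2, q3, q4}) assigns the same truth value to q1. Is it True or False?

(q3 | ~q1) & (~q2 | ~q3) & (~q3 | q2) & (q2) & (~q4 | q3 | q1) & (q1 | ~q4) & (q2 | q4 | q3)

False

Suppose q1 = 1.
(q3) alone gives q3 = 1.
(~q2) alone gives q2 = 0.
Now (q2) is unsatisfied and unit — conflict.
So every satisfying assignment has q1 = False.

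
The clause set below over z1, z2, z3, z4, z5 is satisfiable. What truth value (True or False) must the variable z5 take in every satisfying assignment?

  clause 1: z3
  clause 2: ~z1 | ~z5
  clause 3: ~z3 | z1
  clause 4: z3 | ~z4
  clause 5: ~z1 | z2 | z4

Suppose z5 = 1.
(z3) alone gives z3 = 1.
(~z1) alone gives z1 = 0.
That conflicts with the unit clause (z1).
So every satisfying assignment has z5 = False.

False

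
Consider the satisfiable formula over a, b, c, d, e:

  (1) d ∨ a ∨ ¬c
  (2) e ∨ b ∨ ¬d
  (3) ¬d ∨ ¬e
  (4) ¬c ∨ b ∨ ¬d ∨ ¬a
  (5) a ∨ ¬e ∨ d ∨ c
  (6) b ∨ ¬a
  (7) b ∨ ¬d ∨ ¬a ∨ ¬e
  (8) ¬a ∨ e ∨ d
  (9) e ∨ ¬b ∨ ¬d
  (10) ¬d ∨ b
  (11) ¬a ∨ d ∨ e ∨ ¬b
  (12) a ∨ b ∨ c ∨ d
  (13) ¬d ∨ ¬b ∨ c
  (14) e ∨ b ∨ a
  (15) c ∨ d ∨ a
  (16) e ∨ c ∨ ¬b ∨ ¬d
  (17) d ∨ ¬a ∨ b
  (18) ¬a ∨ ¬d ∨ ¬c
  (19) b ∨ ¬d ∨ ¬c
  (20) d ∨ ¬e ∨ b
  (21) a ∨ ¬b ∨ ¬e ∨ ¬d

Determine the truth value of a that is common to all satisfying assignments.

True

Suppose a = False.
Try d = True.
From the singleton clause (¬e), e = False.
From the singleton clause (b), b = True.
Now (¬b) is unsatisfied and unit — conflict.
Backtrack on d: now try d = False.
From the singleton clause (¬c), c = False.
Now (c) is unsatisfied and unit — conflict.
Neither d = True nor d = False works.
So every satisfying assignment has a = True.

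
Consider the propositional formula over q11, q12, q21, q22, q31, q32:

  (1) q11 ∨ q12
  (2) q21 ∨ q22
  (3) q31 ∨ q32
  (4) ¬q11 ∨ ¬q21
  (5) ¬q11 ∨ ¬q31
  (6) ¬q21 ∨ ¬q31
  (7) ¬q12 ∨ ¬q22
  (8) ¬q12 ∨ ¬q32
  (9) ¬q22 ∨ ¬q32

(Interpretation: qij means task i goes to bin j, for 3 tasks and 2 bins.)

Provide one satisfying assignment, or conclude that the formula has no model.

UNSATISFIABLE

Branch on q11: set q11 = True.
The clause (¬q21) is unit, so q21 = False.
The clause (q22) is unit, so q22 = True.
The clause (¬q31) is unit, so q31 = False.
The clause (q32) is unit, so q32 = True.
But (¬q32) is also a unit clause — contradiction.
That branch fails; take q11 = False instead.
The clause (q12) is unit, so q12 = True.
The clause (¬q22) is unit, so q22 = False.
The clause (q21) is unit, so q21 = True.
The clause (¬q31) is unit, so q31 = False.
The clause (q32) is unit, so q32 = True.
But (¬q32) is also a unit clause — contradiction.
Either choice for q11 ends in contradiction.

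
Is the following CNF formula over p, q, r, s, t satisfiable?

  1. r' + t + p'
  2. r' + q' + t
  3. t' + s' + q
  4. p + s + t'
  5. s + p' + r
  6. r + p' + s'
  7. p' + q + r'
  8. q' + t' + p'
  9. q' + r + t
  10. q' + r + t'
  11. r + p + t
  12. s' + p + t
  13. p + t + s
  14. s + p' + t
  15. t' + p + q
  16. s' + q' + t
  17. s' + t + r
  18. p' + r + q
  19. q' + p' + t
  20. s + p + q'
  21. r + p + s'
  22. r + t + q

Try r = 1.
Try t = 1.
Try s = 1.
From the singleton clause (q), q = 1.
From the singleton clause (p'), p = 0.
Every clause now holds.
A satisfying assignment: p: 0,  q: 1,  r: 1,  s: 1,  t: 1.

Yes, satisfiable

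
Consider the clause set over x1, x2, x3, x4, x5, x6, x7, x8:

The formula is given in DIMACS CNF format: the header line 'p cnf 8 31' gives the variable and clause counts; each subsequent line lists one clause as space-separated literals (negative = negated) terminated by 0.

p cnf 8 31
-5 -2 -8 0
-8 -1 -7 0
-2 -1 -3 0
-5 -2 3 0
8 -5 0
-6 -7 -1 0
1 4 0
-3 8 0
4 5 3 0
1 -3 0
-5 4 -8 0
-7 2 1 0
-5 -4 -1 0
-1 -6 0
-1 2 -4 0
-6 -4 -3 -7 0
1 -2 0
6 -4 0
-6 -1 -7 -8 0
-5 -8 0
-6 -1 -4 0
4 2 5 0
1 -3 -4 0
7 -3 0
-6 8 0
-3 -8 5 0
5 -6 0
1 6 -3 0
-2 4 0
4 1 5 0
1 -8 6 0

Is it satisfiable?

Unsatisfiable

Case x8 = True:
From the singleton clause (¬x5), x5 = False.
From the singleton clause (¬x3), x3 = False.
From the singleton clause (x4), x4 = True.
From the singleton clause (x6), x6 = True.
Now (¬x6) is unsatisfied and unit — conflict.
Undo x8 and try x8 = False.
From the singleton clause (¬x5), x5 = False.
From the singleton clause (¬x3), x3 = False.
From the singleton clause (x4), x4 = True.
From the singleton clause (x6), x6 = True.
Now (¬x6) is unsatisfied and unit — conflict.
Neither x8 = True nor x8 = False works.
No assignment satisfies every clause.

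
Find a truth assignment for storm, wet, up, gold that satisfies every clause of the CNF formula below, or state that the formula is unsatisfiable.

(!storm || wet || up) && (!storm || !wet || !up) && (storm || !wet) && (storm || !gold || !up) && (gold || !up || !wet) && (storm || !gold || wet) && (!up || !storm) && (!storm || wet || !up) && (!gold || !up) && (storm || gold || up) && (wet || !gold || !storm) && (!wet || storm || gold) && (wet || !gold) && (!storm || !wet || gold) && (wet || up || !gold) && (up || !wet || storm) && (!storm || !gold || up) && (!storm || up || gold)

Branch on storm: set storm = false.
Unit clause (!wet) forces wet = false.
Unit clause (!gold) forces gold = false.
Unit clause (up) forces up = true.
All clauses are satisfied.

storm: false,  wet: false,  up: true,  gold: false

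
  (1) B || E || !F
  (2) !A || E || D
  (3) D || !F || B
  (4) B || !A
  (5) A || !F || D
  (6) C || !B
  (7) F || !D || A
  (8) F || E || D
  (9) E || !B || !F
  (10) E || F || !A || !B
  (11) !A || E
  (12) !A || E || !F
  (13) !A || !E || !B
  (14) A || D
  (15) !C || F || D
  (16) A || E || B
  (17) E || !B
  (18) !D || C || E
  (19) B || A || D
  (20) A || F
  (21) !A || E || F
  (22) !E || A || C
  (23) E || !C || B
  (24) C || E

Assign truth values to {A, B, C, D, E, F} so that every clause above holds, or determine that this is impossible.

Branch on B: set B = false.
The clause (!A) is unit, so A = false.
The clause (D) is unit, so D = true.
The clause (F) is unit, so F = true.
The clause (E) is unit, so E = true.
The clause (C) is unit, so C = true.
This assignment satisfies each clause.

A=false, B=false, C=true, D=true, E=true, F=true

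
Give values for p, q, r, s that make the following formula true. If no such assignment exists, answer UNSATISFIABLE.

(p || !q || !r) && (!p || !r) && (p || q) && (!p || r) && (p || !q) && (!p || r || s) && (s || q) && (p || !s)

UNSATISFIABLE

Suppose p = false.
The clause (q) is unit, so q = true.
But (!q) is also a unit clause — contradiction.
Backtrack on p: now try p = true.
The clause (!r) is unit, so r = false.
But (r) is also a unit clause — contradiction.
Neither p = true nor p = false works.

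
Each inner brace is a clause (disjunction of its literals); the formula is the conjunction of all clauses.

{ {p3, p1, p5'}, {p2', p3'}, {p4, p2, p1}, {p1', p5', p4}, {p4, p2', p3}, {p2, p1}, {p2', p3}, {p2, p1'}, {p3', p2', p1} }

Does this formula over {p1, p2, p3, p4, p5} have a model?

Branch on p2: set p2 = 0.
(p1) alone gives p1 = 1.
Now (p1') is unsatisfied and unit — conflict.
That branch fails; take p2 = 1 instead.
(p3') alone gives p3 = 0.
Now (p3) is unsatisfied and unit — conflict.
Either choice for p2 ends in contradiction.
No assignment satisfies every clause.

No, unsatisfiable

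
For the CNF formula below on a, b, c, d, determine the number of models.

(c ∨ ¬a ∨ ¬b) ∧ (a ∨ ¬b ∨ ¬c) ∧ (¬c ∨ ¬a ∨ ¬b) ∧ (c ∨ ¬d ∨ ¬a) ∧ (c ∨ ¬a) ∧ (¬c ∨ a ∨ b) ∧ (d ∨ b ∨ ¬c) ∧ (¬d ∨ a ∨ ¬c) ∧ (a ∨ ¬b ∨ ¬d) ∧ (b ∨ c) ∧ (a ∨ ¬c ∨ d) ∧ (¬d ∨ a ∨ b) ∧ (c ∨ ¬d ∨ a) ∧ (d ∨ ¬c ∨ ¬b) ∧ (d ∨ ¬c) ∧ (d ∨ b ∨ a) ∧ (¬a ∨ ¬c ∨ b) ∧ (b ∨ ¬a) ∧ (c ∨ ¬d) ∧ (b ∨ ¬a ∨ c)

There are 2^4 = 16 truth assignments over (a, b, c, d).
Split on c. With c = True, the clauses containing c are satisfied and ¬c drops from the rest; 0 of the 2^3 = 8 assignments to the other variables satisfy what remains.
With c = False, by the same count on the reduced clause set, 1 assignment works.
(One model: a=F, b=T, c=F, d=F.)
Total: 0 + 1 = 1.

1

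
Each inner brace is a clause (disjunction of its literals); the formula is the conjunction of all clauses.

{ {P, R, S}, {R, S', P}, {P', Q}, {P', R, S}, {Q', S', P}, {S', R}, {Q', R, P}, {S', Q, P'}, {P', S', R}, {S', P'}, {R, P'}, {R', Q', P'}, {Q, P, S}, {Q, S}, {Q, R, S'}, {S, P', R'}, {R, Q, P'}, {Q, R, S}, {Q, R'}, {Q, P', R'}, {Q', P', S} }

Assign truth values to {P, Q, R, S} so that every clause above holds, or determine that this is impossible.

Case P = 0:
Case R = 1:
The clause (Q) is unit, so Q = 1.
The clause (S') is unit, so S = 0.
Every clause now holds.

P ↦ 0; Q ↦ 1; R ↦ 1; S ↦ 0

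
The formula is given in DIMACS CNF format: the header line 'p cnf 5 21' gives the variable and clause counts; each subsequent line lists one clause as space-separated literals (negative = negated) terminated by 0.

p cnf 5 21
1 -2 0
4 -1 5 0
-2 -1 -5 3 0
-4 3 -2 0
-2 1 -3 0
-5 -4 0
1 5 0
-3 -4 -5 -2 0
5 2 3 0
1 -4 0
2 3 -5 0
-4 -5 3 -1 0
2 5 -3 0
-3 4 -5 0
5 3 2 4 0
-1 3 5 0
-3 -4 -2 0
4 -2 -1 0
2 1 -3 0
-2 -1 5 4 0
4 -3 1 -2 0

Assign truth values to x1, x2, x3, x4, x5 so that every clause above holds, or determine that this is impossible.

Suppose x1 = True.
Suppose x4 = True.
The clause (¬x5) is unit, so x5 = False.
The clause (x3) is unit, so x3 = True.
The clause (x2) is unit, so x2 = True.
That conflicts with the unit clause (¬x2).
Backtrack on x4: now try x4 = False.
The clause (x5) is unit, so x5 = True.
The clause (¬x3) is unit, so x3 = False.
The clause (¬x2) is unit, so x2 = False.
That conflicts with the unit clause (x2).
Neither x4 = True nor x4 = False works.
Backtrack on x1: now try x1 = False.
The clause (¬x2) is unit, so x2 = False.
The clause (x5) is unit, so x5 = True.
The clause (¬x4) is unit, so x4 = False.
The clause (x3) is unit, so x3 = True.
That conflicts with the unit clause (¬x3).
Neither x1 = True nor x1 = False works.

UNSATISFIABLE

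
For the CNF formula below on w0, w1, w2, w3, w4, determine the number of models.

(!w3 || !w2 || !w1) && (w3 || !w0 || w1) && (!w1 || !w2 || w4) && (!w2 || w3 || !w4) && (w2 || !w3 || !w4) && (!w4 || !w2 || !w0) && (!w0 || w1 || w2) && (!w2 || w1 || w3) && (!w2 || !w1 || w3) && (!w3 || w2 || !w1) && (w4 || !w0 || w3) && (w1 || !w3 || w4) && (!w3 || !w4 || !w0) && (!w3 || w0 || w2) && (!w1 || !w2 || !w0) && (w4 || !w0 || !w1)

There are 2^5 = 32 truth assignments over (w0, w1, w2, w3, w4).
Split on w4. With w4 = true, the clauses containing w4 are satisfied and !w4 drops from the rest; 4 of the 2^4 = 16 assignments to the other variables satisfy what remains.
With w4 = false, by the same count on the reduced clause set, 2 assignments work.
Total: 4 + 2 = 6.

6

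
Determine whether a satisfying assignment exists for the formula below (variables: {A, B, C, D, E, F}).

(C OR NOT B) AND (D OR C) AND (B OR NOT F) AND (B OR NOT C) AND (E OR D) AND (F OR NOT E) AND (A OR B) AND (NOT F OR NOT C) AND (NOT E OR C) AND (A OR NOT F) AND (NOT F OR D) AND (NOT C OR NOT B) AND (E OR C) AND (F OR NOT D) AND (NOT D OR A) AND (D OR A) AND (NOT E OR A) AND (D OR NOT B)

No, unsatisfiable

Branch on C: set C = true.
From the singleton clause (B), B = true.
That conflicts with the unit clause (NOT B).
Undo C and try C = false.
From the singleton clause (NOT B), B = false.
From the singleton clause (D), D = true.
From the singleton clause (NOT F), F = false.
That conflicts with the unit clause (F).
Either choice for C ends in contradiction.
No assignment satisfies every clause.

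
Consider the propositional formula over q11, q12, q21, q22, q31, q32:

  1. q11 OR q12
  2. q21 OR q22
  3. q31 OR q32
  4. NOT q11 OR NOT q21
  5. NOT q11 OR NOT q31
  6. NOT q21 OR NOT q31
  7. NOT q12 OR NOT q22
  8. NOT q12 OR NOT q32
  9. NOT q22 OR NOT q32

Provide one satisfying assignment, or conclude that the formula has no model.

Try q11 = true.
The clause (NOT q21) is unit, so q21 = false.
The clause (q22) is unit, so q22 = true.
The clause (NOT q31) is unit, so q31 = false.
The clause (q32) is unit, so q32 = true.
Now (NOT q32) is unsatisfied and unit — conflict.
Backtrack on q11: now try q11 = false.
The clause (q12) is unit, so q12 = true.
The clause (NOT q22) is unit, so q22 = false.
The clause (q21) is unit, so q21 = true.
The clause (NOT q31) is unit, so q31 = false.
The clause (q32) is unit, so q32 = true.
Now (NOT q32) is unsatisfied and unit — conflict.
Neither q11 = true nor q11 = false works.

UNSATISFIABLE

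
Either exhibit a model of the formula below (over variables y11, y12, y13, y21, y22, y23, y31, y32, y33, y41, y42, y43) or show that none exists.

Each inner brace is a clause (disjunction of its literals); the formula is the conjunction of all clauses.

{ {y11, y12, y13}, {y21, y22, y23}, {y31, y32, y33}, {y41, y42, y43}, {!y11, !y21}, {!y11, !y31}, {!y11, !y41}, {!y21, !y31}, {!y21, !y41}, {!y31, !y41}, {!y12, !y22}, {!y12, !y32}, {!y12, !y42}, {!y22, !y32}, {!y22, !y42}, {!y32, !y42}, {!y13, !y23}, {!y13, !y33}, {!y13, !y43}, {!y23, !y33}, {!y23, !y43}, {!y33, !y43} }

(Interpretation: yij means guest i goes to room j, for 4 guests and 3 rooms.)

UNSATISFIABLE

Suppose y11 = false.
Suppose y12 = true.
(!y22) alone gives y22 = false.
(!y32) alone gives y32 = false.
(!y42) alone gives y42 = false.
Suppose y21 = true.
(!y31) alone gives y31 = false.
(y33) alone gives y33 = true.
(!y41) alone gives y41 = false.
(y43) alone gives y43 = true.
Now (!y43) is unsatisfied and unit — conflict.
That branch fails; take y21 = false instead.
(y23) alone gives y23 = true.
(!y13) alone gives y13 = false.
(!y33) alone gives y33 = false.
(y31) alone gives y31 = true.
(!y41) alone gives y41 = false.
(y43) alone gives y43 = true.
Now (!y43) is unsatisfied and unit — conflict.
Neither y21 = true nor y21 = false works.
That branch fails; take y12 = false instead.
(y13) alone gives y13 = true.
(!y23) alone gives y23 = false.
(!y33) alone gives y33 = false.
(!y43) alone gives y43 = false.
Suppose y21 = true.
(!y31) alone gives y31 = false.
(y32) alone gives y32 = true.
(!y41) alone gives y41 = false.
(y42) alone gives y42 = true.
Now (!y42) is unsatisfied and unit — conflict.
That branch fails; take y21 = false instead.
(y22) alone gives y22 = true.
(!y32) alone gives y32 = false.
(y31) alone gives y31 = true.
(!y41) alone gives y41 = false.
(y42) alone gives y42 = true.
Now (!y42) is unsatisfied and unit — conflict.
Neither y21 = true nor y21 = false works.
Neither y12 = true nor y12 = false works.
That branch fails; take y11 = true instead.
(!y21) alone gives y21 = false.
(!y31) alone gives y31 = false.
(!y41) alone gives y41 = false.
Suppose y22 = true.
(!y12) alone gives y12 = false.
(!y32) alone gives y32 = false.
(y33) alone gives y33 = true.
(!y42) alone gives y42 = false.
(y43) alone gives y43 = true.
Now (!y43) is unsatisfied and unit — conflict.
That branch fails; take y22 = false instead.
(y23) alone gives y23 = true.
(!y13) alone gives y13 = false.
(!y33) alone gives y33 = false.
(y32) alone gives y32 = true.
(!y12) alone gives y12 = false.
(!y42) alone gives y42 = false.
(y43) alone gives y43 = true.
Now (!y43) is unsatisfied and unit — conflict.
Neither y22 = true nor y22 = false works.
Neither y11 = true nor y11 = false works.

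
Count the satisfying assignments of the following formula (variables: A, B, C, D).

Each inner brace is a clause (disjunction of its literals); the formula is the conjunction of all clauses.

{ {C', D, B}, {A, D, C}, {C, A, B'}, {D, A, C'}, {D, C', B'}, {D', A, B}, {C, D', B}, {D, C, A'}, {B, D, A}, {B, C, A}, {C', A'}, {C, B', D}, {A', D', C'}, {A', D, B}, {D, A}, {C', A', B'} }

2

There are 2^4 = 16 truth assignments over (A, B, C, D).
Check each against the 16 clauses (columns in the order A, B, C, D):
  F F F F  ✗ fails (A + D + C)
  F F F T  ✗ fails (D' + A + B)
  F F T F  ✗ fails (C' + D + B)
  F F T T  ✗ fails (D' + A + B)
  F T F F  ✗ fails (A + D + C)
  F T F T  ✗ fails (C + A + B')
  F T T F  ✗ fails (D + A + C')
  F T T T  ✓ satisfies all
  T F F F  ✗ fails (D + C + A')
  T F F T  ✗ fails (C + D' + B)
  T F T F  ✗ fails (C' + D + B)
  T F T T  ✗ fails (C' + A')
  T T F F  ✗ fails (D + C + A')
  T T F T  ✓ satisfies all
  T T T F  ✗ fails (D + C' + B')
  T T T T  ✗ fails (C' + A')
2 of the 16 rows are models.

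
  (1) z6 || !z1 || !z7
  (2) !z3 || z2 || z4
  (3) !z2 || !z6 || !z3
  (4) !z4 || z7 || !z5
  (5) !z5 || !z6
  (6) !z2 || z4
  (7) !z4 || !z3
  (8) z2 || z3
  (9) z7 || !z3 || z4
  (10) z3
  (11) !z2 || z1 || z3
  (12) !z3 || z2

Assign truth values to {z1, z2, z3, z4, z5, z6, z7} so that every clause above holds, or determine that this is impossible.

(z3) alone gives z3 = true.
(!z4) alone gives z4 = false.
(z2) alone gives z2 = true.
But (!z2) is also a unit clause — contradiction.

UNSATISFIABLE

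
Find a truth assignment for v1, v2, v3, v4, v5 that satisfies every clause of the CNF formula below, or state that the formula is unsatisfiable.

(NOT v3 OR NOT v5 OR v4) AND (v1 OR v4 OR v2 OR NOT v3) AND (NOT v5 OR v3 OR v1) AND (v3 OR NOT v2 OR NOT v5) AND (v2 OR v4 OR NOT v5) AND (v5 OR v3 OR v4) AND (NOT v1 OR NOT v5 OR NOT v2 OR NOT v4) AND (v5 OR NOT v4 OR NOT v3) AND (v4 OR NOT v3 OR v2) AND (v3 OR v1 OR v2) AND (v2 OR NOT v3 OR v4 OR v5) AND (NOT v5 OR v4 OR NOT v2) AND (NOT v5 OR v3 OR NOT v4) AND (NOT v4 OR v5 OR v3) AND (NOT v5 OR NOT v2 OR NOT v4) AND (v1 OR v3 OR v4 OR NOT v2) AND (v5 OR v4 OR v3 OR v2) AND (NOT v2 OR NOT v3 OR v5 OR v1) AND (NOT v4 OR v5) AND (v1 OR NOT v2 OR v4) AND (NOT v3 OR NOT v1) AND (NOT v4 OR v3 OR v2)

v1=false; v2=false; v3=true; v4=true; v5=true

Suppose v4 = true.
From the singleton clause (v5), v5 = true.
From the singleton clause (v3), v3 = true.
From the singleton clause (NOT v2), v2 = false.
From the singleton clause (NOT v1), v1 = false.
This assignment satisfies each clause.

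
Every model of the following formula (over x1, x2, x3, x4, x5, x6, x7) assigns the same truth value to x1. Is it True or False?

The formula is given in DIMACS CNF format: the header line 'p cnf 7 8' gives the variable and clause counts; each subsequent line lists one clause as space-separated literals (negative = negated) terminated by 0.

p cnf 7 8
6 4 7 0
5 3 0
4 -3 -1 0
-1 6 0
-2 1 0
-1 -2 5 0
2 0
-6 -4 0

Suppose x1 = False.
The clause (¬x2) is unit, so x2 = False.
That conflicts with the unit clause (x2).
So every satisfying assignment has x1 = True.

True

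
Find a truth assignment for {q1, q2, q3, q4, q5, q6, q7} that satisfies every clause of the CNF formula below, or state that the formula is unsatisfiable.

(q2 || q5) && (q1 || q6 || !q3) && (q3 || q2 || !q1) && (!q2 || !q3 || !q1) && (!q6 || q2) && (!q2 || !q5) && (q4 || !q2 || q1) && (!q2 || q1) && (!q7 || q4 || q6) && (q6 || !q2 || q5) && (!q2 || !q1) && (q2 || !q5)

Suppose q2 = true.
From the singleton clause (!q5), q5 = false.
From the singleton clause (q1), q1 = true.
That conflicts with the unit clause (!q1).
So q2 must be the other value — set q2 = false.
From the singleton clause (q5), q5 = true.
That conflicts with the unit clause (!q5).
Either choice for q2 ends in contradiction.

UNSATISFIABLE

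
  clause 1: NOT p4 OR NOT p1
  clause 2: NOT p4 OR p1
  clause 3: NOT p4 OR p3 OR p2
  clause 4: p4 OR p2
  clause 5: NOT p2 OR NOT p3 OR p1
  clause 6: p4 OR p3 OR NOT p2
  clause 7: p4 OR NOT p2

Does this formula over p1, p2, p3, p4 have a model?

Case p4 = false:
(p2) alone gives p2 = true.
But (NOT p2) is also a unit clause — contradiction.
Backtrack on p4: now try p4 = true.
(NOT p1) alone gives p1 = false.
But (p1) is also a unit clause — contradiction.
Both values of p4 lead to a conflict.
No assignment satisfies every clause.

Unsatisfiable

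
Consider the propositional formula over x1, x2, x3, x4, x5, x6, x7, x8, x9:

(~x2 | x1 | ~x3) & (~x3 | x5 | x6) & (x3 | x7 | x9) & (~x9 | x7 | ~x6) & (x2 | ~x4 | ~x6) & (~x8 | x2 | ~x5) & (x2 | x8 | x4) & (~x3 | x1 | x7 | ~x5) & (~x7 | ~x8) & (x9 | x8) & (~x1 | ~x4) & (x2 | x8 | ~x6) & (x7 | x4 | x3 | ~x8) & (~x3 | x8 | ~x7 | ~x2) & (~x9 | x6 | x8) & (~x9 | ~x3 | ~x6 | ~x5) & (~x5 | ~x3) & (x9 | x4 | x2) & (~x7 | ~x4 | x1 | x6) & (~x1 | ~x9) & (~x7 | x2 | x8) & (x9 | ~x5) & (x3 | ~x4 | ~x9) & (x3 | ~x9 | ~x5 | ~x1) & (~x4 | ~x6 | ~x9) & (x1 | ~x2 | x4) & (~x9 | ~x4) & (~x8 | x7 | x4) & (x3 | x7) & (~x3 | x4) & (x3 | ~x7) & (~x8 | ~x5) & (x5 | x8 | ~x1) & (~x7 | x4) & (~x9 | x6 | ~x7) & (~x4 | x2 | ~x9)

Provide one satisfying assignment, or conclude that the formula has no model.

Branch on x7: set x7 = 0.
Unit clause (x3) forces x3 = 1.
Unit clause (~x5) forces x5 = 0.
Unit clause (x6) forces x6 = 1.
Unit clause (~x9) forces x9 = 0.
Unit clause (x8) forces x8 = 1.
Unit clause (x4) forces x4 = 1.
Unit clause (x2) forces x2 = 1.
Unit clause (x1) forces x1 = 1.
Now (~x1) is unsatisfied and unit — conflict.
So x7 must be the other value — set x7 = 1.
Unit clause (~x8) forces x8 = 0.
Unit clause (x9) forces x9 = 1.
Unit clause (x6) forces x6 = 1.
Unit clause (x2) forces x2 = 1.
Unit clause (~x3) forces x3 = 0.
Now (x3) is unsatisfied and unit — conflict.
Neither x7 = 1 nor x7 = 0 works.

UNSATISFIABLE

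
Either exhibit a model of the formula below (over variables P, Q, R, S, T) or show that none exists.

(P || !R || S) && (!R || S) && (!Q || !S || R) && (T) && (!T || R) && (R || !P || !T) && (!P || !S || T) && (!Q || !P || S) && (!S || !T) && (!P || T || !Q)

From the singleton clause (T), T = true.
From the singleton clause (R), R = true.
From the singleton clause (S), S = true.
That conflicts with the unit clause (!S).

UNSATISFIABLE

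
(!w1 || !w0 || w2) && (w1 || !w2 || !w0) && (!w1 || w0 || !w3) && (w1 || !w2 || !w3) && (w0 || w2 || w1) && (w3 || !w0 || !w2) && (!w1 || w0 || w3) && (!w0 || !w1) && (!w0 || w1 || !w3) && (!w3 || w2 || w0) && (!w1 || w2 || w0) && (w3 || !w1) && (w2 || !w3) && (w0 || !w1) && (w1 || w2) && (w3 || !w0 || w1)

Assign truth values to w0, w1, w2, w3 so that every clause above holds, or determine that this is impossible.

Branch on w0: set w0 = false.
(!w1) alone gives w1 = false.
(w2) alone gives w2 = true.
(!w3) alone gives w3 = false.
This assignment satisfies each clause.

w0 ↦ false; w1 ↦ false; w2 ↦ true; w3 ↦ false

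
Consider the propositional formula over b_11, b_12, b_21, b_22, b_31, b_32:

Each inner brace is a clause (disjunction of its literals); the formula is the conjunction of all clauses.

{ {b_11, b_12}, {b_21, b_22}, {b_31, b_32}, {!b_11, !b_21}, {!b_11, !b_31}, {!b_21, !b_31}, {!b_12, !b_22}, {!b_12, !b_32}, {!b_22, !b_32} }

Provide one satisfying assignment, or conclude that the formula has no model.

UNSATISFIABLE

Try b_11 = true.
From the singleton clause (!b_21), b_21 = false.
From the singleton clause (b_22), b_22 = true.
From the singleton clause (!b_31), b_31 = false.
From the singleton clause (b_32), b_32 = true.
Now (!b_32) is unsatisfied and unit — conflict.
So b_11 must be the other value — set b_11 = false.
From the singleton clause (b_12), b_12 = true.
From the singleton clause (!b_22), b_22 = false.
From the singleton clause (b_21), b_21 = true.
From the singleton clause (!b_31), b_31 = false.
From the singleton clause (b_32), b_32 = true.
Now (!b_32) is unsatisfied and unit — conflict.
Neither b_11 = true nor b_11 = false works.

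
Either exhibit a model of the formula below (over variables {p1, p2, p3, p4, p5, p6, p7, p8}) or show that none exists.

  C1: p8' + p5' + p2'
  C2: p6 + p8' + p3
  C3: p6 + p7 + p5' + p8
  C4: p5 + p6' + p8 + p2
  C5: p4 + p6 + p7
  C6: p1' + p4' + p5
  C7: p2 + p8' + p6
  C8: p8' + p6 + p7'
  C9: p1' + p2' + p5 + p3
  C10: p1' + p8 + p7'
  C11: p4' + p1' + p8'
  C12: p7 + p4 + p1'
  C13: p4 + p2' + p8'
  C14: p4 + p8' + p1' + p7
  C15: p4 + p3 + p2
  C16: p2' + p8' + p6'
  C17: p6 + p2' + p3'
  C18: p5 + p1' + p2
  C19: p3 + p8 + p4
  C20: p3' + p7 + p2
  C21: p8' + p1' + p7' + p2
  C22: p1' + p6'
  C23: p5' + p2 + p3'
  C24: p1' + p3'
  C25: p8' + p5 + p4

Suppose p1 = 0.
Suppose p8 = 0.
Suppose p3 = 1.
Suppose p6 = 0.
Unit clause (p2') forces p2 = 0.
Unit clause (p7) forces p7 = 1.
Unit clause (p5') forces p5 = 0.
All clauses hold; p4 can take either value.

p1=0, p2=0, p3=1, p4=1, p5=0, p6=0, p7=1, p8=0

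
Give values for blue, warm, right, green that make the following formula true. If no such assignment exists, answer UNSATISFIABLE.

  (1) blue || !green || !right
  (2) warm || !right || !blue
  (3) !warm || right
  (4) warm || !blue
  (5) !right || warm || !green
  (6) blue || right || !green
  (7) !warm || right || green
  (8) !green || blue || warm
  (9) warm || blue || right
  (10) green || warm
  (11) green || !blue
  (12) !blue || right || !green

Branch on warm: set warm = true.
The clause (right) is unit, so right = true.
Branch on blue: set blue = true.
The clause (green) is unit, so green = true.
This assignment satisfies each clause.

blue: true; warm: true; right: true; green: true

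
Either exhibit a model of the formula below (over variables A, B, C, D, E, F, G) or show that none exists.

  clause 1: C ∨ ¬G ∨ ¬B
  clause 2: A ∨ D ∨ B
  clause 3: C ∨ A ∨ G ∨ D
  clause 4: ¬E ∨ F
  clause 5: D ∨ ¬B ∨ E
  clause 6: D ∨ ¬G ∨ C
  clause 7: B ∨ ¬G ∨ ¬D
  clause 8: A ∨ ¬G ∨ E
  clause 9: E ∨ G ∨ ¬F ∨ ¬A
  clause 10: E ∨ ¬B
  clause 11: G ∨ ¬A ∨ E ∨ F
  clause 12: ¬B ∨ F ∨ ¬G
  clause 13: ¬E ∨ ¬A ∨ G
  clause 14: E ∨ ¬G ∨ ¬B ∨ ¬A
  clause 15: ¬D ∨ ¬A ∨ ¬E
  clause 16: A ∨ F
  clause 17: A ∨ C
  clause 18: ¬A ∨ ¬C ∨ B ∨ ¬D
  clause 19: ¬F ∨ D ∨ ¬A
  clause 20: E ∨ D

Branch on E: set E = True.
From the singleton clause (F), F = True.
Branch on A: set A = False.
From the singleton clause (C), C = True.
Branch on D: set D = False.
From the singleton clause (B), B = True.
All clauses hold; G can take either value.

A ↦ False,  B ↦ True,  C ↦ True,  D ↦ False,  E ↦ True,  F ↦ True,  G ↦ False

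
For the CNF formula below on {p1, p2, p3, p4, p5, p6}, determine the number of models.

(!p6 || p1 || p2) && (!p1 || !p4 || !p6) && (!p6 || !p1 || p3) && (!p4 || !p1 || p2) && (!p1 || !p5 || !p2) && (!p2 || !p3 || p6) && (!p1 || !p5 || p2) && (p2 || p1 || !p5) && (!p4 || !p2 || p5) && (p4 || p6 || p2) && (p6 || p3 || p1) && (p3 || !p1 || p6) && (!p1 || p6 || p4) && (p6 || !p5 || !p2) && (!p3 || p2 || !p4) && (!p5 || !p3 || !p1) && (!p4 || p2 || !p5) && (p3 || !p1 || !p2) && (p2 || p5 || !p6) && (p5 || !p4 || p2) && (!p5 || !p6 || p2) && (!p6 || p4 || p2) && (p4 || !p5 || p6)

There are 2^6 = 64 truth assignments over (p1, p2, p3, p4, p5, p6).
Split on p6. With p6 = true, the clauses containing p6 are satisfied and !p6 drops from the rest; 7 of the 2^5 = 32 assignments to the other variables satisfy what remains.
With p6 = false, by the same count on the reduced clause set, 0 assignments work.
Total: 7 + 0 = 7.

7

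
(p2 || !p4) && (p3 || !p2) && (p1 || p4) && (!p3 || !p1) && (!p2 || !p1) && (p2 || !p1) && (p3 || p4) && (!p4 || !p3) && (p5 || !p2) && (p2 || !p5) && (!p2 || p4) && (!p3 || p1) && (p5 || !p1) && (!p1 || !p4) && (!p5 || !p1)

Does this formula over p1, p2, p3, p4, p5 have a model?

Suppose p2 = true.
The clause (p3) is unit, so p3 = true.
The clause (!p1) is unit, so p1 = false.
That conflicts with the unit clause (p1).
Backtrack on p2: now try p2 = false.
The clause (!p4) is unit, so p4 = false.
The clause (p1) is unit, so p1 = true.
That conflicts with the unit clause (!p1).
Either choice for p2 ends in contradiction.
No assignment satisfies every clause.

No, unsatisfiable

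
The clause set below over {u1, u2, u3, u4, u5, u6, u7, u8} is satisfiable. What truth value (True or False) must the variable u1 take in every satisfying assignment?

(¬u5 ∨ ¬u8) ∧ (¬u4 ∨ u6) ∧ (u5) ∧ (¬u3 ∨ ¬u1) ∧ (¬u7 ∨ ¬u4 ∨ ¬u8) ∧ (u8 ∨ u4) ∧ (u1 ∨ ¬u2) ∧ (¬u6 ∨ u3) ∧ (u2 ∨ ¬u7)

Suppose u1 = True.
(u5) alone gives u5 = True.
(¬u8) alone gives u8 = False.
(¬u3) alone gives u3 = False.
(u4) alone gives u4 = True.
(u6) alone gives u6 = True.
But (¬u6) is also a unit clause — contradiction.
So every satisfying assignment has u1 = False.

False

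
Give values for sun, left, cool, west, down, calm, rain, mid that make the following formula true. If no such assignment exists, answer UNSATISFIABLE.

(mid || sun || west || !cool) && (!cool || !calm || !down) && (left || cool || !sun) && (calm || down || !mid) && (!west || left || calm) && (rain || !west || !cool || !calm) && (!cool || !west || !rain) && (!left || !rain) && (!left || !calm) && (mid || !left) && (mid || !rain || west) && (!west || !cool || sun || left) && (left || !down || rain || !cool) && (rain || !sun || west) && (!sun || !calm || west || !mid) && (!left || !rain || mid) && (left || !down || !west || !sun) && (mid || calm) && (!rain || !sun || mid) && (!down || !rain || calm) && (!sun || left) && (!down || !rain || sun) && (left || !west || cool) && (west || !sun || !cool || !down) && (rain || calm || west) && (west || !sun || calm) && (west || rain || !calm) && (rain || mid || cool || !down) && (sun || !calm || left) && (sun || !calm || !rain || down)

sun: false; left: true; cool: true; west: true; down: true; calm: false; rain: false; mid: true

Suppose left = true.
The clause (!rain) is unit, so rain = false.
The clause (!calm) is unit, so calm = false.
The clause (mid) is unit, so mid = true.
The clause (down) is unit, so down = true.
The clause (west) is unit, so west = true.
Every clause is now satisfied; sun, cool are unconstrained.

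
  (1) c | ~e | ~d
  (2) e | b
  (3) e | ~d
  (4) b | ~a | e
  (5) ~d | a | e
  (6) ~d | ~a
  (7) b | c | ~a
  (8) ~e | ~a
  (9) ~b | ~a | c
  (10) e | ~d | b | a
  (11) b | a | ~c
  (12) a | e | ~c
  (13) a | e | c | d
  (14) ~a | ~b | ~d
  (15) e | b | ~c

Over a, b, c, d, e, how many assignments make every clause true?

There are 2^5 = 32 truth assignments over (a, b, c, d, e).
Split on d. With d = 1, the clauses containing d are satisfied and ~d drops from the rest; 1 of the 2^4 = 16 assignments to the other variables satisfy what remains.
With d = 0, by the same count on the reduced clause set, 4 assignments work.
(One model: a=F, b=F, c=F, d=F, e=T.)
Total: 1 + 4 = 5.

5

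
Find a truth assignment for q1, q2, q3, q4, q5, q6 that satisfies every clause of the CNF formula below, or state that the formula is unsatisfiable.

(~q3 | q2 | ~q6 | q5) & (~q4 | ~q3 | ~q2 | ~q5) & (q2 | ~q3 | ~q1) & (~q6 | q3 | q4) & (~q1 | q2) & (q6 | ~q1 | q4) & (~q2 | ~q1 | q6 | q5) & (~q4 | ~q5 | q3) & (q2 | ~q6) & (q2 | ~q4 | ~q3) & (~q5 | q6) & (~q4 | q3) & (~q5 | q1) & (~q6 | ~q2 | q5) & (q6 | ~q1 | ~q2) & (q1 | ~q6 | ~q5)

q1 ↦ 0; q2 ↦ 1; q3 ↦ 1; q4 ↦ 0; q5 ↦ 0; q6 ↦ 0

Try q1 = 0.
(~q5) alone gives q5 = 0.
Try q2 = 1.
(~q6) alone gives q6 = 0.
Try q4 = 0.
Every clause is now satisfied; q3 is unconstrained.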